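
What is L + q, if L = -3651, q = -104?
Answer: -3755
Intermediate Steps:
L + q = -3651 - 104 = -3755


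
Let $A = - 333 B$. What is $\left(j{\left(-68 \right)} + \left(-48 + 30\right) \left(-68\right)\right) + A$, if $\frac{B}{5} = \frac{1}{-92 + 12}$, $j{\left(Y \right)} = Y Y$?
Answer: $\frac{93901}{16} \approx 5868.8$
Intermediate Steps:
$j{\left(Y \right)} = Y^{2}$
$B = - \frac{1}{16}$ ($B = \frac{5}{-92 + 12} = \frac{5}{-80} = 5 \left(- \frac{1}{80}\right) = - \frac{1}{16} \approx -0.0625$)
$A = \frac{333}{16}$ ($A = \left(-333\right) \left(- \frac{1}{16}\right) = \frac{333}{16} \approx 20.813$)
$\left(j{\left(-68 \right)} + \left(-48 + 30\right) \left(-68\right)\right) + A = \left(\left(-68\right)^{2} + \left(-48 + 30\right) \left(-68\right)\right) + \frac{333}{16} = \left(4624 - -1224\right) + \frac{333}{16} = \left(4624 + 1224\right) + \frac{333}{16} = 5848 + \frac{333}{16} = \frac{93901}{16}$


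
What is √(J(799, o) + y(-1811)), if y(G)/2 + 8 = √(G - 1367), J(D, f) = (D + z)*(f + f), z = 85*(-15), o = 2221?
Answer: √(-2114408 + 2*I*√3178) ≈ 0.039 + 1454.1*I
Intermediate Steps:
z = -1275
J(D, f) = 2*f*(-1275 + D) (J(D, f) = (D - 1275)*(f + f) = (-1275 + D)*(2*f) = 2*f*(-1275 + D))
y(G) = -16 + 2*√(-1367 + G) (y(G) = -16 + 2*√(G - 1367) = -16 + 2*√(-1367 + G))
√(J(799, o) + y(-1811)) = √(2*2221*(-1275 + 799) + (-16 + 2*√(-1367 - 1811))) = √(2*2221*(-476) + (-16 + 2*√(-3178))) = √(-2114392 + (-16 + 2*(I*√3178))) = √(-2114392 + (-16 + 2*I*√3178)) = √(-2114408 + 2*I*√3178)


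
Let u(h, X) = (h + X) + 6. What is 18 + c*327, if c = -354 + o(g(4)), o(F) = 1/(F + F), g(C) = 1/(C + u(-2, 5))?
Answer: -227229/2 ≈ -1.1361e+5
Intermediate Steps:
u(h, X) = 6 + X + h (u(h, X) = (X + h) + 6 = 6 + X + h)
g(C) = 1/(9 + C) (g(C) = 1/(C + (6 + 5 - 2)) = 1/(C + 9) = 1/(9 + C))
o(F) = 1/(2*F)
c = -695/2 (c = -354 + 1/(2*(1/(9 + 4))) = -354 + 1/(2*(1/13)) = -354 + (½)*13 = -354 + 13/2 = -695/2 ≈ -347.50)
18 + c*327 = 18 - 695/2*327 = 18 - 227265/2 = -227229/2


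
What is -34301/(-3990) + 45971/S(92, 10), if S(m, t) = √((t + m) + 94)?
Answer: 6568018/1995 ≈ 3292.2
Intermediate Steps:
S(m, t) = √(94 + m + t) (S(m, t) = √((m + t) + 94) = √(94 + m + t))
-34301/(-3990) + 45971/S(92, 10) = -34301/(-3990) + 45971/(√(94 + 92 + 10)) = -34301*(-1/3990) + 45971/(√196) = 34301/3990 + 45971/14 = 6568018/1995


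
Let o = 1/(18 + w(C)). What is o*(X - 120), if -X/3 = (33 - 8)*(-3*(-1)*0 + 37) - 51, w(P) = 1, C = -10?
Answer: -2742/19 ≈ -144.32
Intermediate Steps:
o = 1/19 (o = 1/(18 + 1) = 1/19 ≈ 0.052632)
X = -2622 (X = -3*((33 - 8)*(-3*(-1)*0 + 37) - 51) = -3*(25*(3*0 + 37) - 51) = -3*(25*(0 + 37) - 51) = -3*(25*37 - 51) = -3*(925 - 51) = -3*874 = -2622)
o*(X - 120) = (-2622 - 120)/19 = (1/19)*(-2742) = -2742/19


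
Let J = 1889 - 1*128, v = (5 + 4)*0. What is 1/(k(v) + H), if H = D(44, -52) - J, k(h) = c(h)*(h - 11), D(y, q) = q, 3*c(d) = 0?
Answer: -1/1813 ≈ -0.00055157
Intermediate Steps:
c(d) = 0 (c(d) = (⅓)*0 = 0)
v = 0 (v = 9*0 = 0)
J = 1761 (J = 1889 - 128 = 1761)
k(h) = 0 (k(h) = 0*(h - 11) = 0*(-11 + h) = 0)
H = -1813 (H = -52 - 1*1761 = -52 - 1761 = -1813)
1/(k(v) + H) = 1/(0 - 1813) = 1/(-1813) = -1/1813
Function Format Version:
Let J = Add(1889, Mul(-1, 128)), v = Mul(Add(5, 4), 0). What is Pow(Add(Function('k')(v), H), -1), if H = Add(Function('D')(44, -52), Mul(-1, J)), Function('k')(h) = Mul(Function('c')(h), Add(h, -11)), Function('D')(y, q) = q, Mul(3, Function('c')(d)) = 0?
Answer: Rational(-1, 1813) ≈ -0.00055157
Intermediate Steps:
Function('c')(d) = 0 (Function('c')(d) = Mul(Rational(1, 3), 0) = 0)
v = 0 (v = Mul(9, 0) = 0)
J = 1761 (J = Add(1889, -128) = 1761)
Function('k')(h) = 0 (Function('k')(h) = Mul(0, Add(h, -11)) = Mul(0, Add(-11, h)) = 0)
H = -1813 (H = Add(-52, Mul(-1, 1761)) = Add(-52, -1761) = -1813)
Pow(Add(Function('k')(v), H), -1) = Pow(Add(0, -1813), -1) = Pow(-1813, -1) = Rational(-1, 1813)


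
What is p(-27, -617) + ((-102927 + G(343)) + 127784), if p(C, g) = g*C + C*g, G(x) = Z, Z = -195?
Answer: 57980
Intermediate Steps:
G(x) = -195
p(C, g) = 2*C*g (p(C, g) = C*g + C*g = 2*C*g)
p(-27, -617) + ((-102927 + G(343)) + 127784) = 2*(-27)*(-617) + ((-102927 - 195) + 127784) = 33318 + (-103122 + 127784) = 33318 + 24662 = 57980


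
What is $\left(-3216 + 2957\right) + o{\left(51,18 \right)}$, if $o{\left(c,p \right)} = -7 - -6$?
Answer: $-260$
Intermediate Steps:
$o{\left(c,p \right)} = -1$ ($o{\left(c,p \right)} = -7 + 6 = -1$)
$\left(-3216 + 2957\right) + o{\left(51,18 \right)} = \left(-3216 + 2957\right) - 1 = -259 - 1 = -260$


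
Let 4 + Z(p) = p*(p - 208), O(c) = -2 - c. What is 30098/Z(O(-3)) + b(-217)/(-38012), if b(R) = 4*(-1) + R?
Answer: -5176645/36292 ≈ -142.64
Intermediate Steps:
b(R) = -4 + R
Z(p) = -4 + p*(-208 + p) (Z(p) = -4 + p*(p - 208) = -4 + p*(-208 + p))
30098/Z(O(-3)) + b(-217)/(-38012) = 30098/(-4 + (-2 - 1*(-3))² - 208*(-2 - 1*(-3))) + (-4 - 217)/(-38012) = 30098/(-4 + (-2 + 3)² - 208*(-2 + 3)) - 221*(-1/38012) = 30098/(-4 + 1² - 208*1) + 1/172 = 30098/(-4 + 1 - 208) + 1/172 = 30098/(-211) + 1/172 = 30098*(-1/211) + 1/172 = -30098/211 + 1/172 = -5176645/36292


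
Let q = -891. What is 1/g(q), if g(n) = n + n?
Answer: -1/1782 ≈ -0.00056117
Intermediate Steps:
g(n) = 2*n
1/g(q) = 1/(2*(-891)) = 1/(-1782) = -1/1782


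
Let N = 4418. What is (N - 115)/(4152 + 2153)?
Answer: 331/485 ≈ 0.68247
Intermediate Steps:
(N - 115)/(4152 + 2153) = (4418 - 115)/(4152 + 2153) = 4303/6305 = 4303*(1/6305) = 331/485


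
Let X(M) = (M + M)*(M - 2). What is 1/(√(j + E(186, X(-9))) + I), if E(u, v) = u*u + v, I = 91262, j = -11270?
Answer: 45631/4164364560 - √5881/4164364560 ≈ 1.0939e-5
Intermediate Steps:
X(M) = 2*M*(-2 + M) (X(M) = (2*M)*(-2 + M) = 2*M*(-2 + M))
E(u, v) = v + u² (E(u, v) = u² + v = v + u²)
1/(√(j + E(186, X(-9))) + I) = 1/(√(-11270 + (2*(-9)*(-2 - 9) + 186²)) + 91262) = 1/(√(-11270 + (2*(-9)*(-11) + 34596)) + 91262) = 1/(√(-11270 + (198 + 34596)) + 91262) = 1/(√(-11270 + 34794) + 91262) = 1/(√23524 + 91262) = 1/(2*√5881 + 91262) = 1/(91262 + 2*√5881)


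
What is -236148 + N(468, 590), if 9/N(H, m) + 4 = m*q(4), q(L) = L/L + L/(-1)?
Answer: -418926561/1774 ≈ -2.3615e+5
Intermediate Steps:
q(L) = 1 - L (q(L) = 1 + L*(-1) = 1 - L)
N(H, m) = 9/(-4 - 3*m) (N(H, m) = 9/(-4 + m*(1 - 1*4)) = 9/(-4 + m*(1 - 4)) = 9/(-4 + m*(-3)) = 9/(-4 - 3*m))
-236148 + N(468, 590) = -236148 - 9/(4 + 3*590) = -236148 - 9/(4 + 1770) = -236148 - 9/1774 = -418926561/1774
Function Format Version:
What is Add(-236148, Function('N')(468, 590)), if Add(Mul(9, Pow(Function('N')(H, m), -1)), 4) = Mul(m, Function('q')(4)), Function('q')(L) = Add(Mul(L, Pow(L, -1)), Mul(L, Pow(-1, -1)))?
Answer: Rational(-418926561, 1774) ≈ -2.3615e+5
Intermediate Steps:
Function('q')(L) = Add(1, Mul(-1, L)) (Function('q')(L) = Add(1, Mul(L, -1)) = Add(1, Mul(-1, L)))
Function('N')(H, m) = Mul(9, Pow(Add(-4, Mul(-3, m)), -1)) (Function('N')(H, m) = Mul(9, Pow(Add(-4, Mul(m, Add(1, Mul(-1, 4)))), -1)) = Mul(9, Pow(Add(-4, Mul(m, Add(1, -4))), -1)) = Mul(9, Pow(Add(-4, Mul(m, -3)), -1)) = Mul(9, Pow(Add(-4, Mul(-3, m)), -1)))
Add(-236148, Function('N')(468, 590)) = Add(-236148, Mul(-9, Pow(Add(4, Mul(3, 590)), -1))) = Add(-236148, Mul(-9, Pow(Add(4, 1770), -1))) = Add(-236148, Mul(-9, Pow(1774, -1))) = Add(-236148, Mul(-9, Rational(1, 1774))) = Add(-236148, Rational(-9, 1774)) = Rational(-418926561, 1774)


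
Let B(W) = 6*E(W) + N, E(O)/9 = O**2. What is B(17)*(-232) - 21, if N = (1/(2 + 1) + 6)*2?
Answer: -10870655/3 ≈ -3.6236e+6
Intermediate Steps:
E(O) = 9*O**2
N = 38/3 (N = (1/3 + 6)*2 = (19/3)*2 = 38/3 ≈ 12.667)
B(W) = 38/3 + 54*W**2 (B(W) = 6*(9*W**2) + 38/3 = 54*W**2 + 38/3 = 38/3 + 54*W**2)
B(17)*(-232) - 21 = (38/3 + 54*17**2)*(-232) - 21 = (38/3 + 54*289)*(-232) - 21 = (38/3 + 15606)*(-232) - 21 = (46856/3)*(-232) - 21 = -10870592/3 - 21 = -10870655/3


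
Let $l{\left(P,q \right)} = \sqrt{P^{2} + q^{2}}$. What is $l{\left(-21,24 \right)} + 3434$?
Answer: $3434 + 3 \sqrt{113} \approx 3465.9$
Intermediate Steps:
$l{\left(-21,24 \right)} + 3434 = \sqrt{\left(-21\right)^{2} + 24^{2}} + 3434 = \sqrt{441 + 576} + 3434 = \sqrt{1017} + 3434 = 3 \sqrt{113} + 3434 = 3434 + 3 \sqrt{113}$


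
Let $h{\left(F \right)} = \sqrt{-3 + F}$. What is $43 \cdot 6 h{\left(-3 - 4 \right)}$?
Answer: $258 i \sqrt{10} \approx 815.87 i$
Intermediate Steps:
$43 \cdot 6 h{\left(-3 - 4 \right)} = 43 \cdot 6 \sqrt{-3 - 7} = 258 \sqrt{-3 - 7} = 258 \sqrt{-10} = 258 i \sqrt{10}$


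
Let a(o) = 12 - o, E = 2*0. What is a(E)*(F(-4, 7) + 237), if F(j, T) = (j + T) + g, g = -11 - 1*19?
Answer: 2520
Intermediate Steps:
g = -30 (g = -11 - 19 = -30)
E = 0
F(j, T) = -30 + T + j (F(j, T) = (j + T) - 30 = (T + j) - 30 = -30 + T + j)
a(E)*(F(-4, 7) + 237) = (12 - 1*0)*((-30 + 7 - 4) + 237) = (12 + 0)*(-27 + 237) = 12*210 = 2520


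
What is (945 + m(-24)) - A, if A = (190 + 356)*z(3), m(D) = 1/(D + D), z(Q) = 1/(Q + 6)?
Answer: 14149/16 ≈ 884.31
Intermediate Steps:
z(Q) = 1/(6 + Q)
m(D) = 1/(2*D)
A = 182/3 (A = (190 + 356)/(6 + 3) = 546/9 = 546*(⅑) = 182/3 ≈ 60.667)
(945 + m(-24)) - A = (945 + (½)/(-24)) - 1*182/3 = (945 + (½)*(-1/24)) - 182/3 = (945 - 1/48) - 182/3 = 45359/48 - 182/3 = 14149/16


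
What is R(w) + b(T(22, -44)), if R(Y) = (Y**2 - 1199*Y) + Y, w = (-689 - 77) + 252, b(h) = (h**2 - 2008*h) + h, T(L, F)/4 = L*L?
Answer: 742512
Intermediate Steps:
T(L, F) = 4*L**2 (T(L, F) = 4*(L*L) = 4*L**2)
b(h) = h**2 - 2007*h
w = -514 (w = -766 + 252 = -514)
R(Y) = Y**2 - 1198*Y
R(w) + b(T(22, -44)) = -514*(-1198 - 514) + (4*22**2)*(-2007 + 4*22**2) = -514*(-1712) + (4*484)*(-2007 + 4*484) = 879968 + 1936*(-2007 + 1936) = 879968 + 1936*(-71) = 879968 - 137456 = 742512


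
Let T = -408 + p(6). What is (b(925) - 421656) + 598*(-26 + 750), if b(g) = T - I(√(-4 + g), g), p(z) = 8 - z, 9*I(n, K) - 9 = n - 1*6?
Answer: 32669/3 - √921/9 ≈ 10886.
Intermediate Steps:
I(n, K) = ⅓ + n/9 (I(n, K) = 1 + (n - 1*6)/9 = 1 + (n - 6)/9 = 1 + (-6 + n)/9 = 1 + (-⅔ + n/9) = ⅓ + n/9)
T = -406 (T = -408 + (8 - 1*6) = -408 + (8 - 6) = -408 + 2 = -406)
b(g) = -1219/3 - √(-4 + g)/9 (b(g) = -406 - (⅓ + √(-4 + g)/9) = -406 + (-⅓ - √(-4 + g)/9) = -1219/3 - √(-4 + g)/9)
(b(925) - 421656) + 598*(-26 + 750) = ((-1219/3 - √(-4 + 925)/9) - 421656) + 598*(-26 + 750) = ((-1219/3 - √921/9) - 421656) + 598*724 = (-1266187/3 - √921/9) + 432952 = 32669/3 - √921/9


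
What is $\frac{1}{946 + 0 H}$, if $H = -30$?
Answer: $\frac{1}{946} \approx 0.0010571$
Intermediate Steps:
$\frac{1}{946 + 0 H} = \frac{1}{946 + 0 \left(-30\right)} = \frac{1}{946 + 0} = \frac{1}{946}$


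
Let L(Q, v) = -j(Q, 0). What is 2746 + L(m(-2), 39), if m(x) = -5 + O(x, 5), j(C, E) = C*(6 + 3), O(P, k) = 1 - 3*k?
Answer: 2917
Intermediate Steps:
j(C, E) = 9*C (j(C, E) = C*9 = 9*C)
m(x) = -19 (m(x) = -5 + (1 - 3*5) = -5 + (1 - 15) = -5 - 14 = -19)
L(Q, v) = -9*Q
2746 + L(m(-2), 39) = 2746 - 9*(-19) = 2746 + 171 = 2917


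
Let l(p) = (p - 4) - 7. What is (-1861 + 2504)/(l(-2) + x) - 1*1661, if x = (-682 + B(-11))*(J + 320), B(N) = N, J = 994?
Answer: -1512532158/910615 ≈ -1661.0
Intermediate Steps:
x = -910602 (x = (-682 - 11)*(994 + 320) = -693*1314 = -910602)
l(p) = -11 + p (l(p) = (-4 + p) - 7 = -11 + p)
(-1861 + 2504)/(l(-2) + x) - 1*1661 = (-1861 + 2504)/((-11 - 2) - 910602) - 1*1661 = 643/(-13 - 910602) - 1661 = 643/(-910615) - 1661 = 643*(-1/910615) - 1661 = -643/910615 - 1661 = -1512532158/910615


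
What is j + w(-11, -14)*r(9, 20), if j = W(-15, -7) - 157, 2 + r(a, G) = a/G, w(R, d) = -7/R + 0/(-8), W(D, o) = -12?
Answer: -37397/220 ≈ -169.99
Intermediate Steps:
w(R, d) = -7/R (w(R, d) = -7/R + 0*(-⅛) = -7/R + 0 = -7/R)
r(a, G) = -2 + a/G
j = -169 (j = -12 - 157 = -169)
j + w(-11, -14)*r(9, 20) = -169 + (-7/(-11))*(-2 + 9/20) = -169 + (-7*(-1/11))*(-2 + 9*(1/20)) = -169 + 7*(-2 + 9/20)/11 = -169 + (7/11)*(-31/20) = -169 - 217/220 = -37397/220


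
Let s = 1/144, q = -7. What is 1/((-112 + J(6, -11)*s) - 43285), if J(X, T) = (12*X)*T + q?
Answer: -144/6249967 ≈ -2.3040e-5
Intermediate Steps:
s = 1/144 ≈ 0.0069444
J(X, T) = -7 + 12*T*X (J(X, T) = (12*X)*T - 7 = 12*T*X - 7 = -7 + 12*T*X)
1/((-112 + J(6, -11)*s) - 43285) = 1/((-112 + (-7 + 12*(-11)*6)*(1/144)) - 43285) = 1/((-112 + (-7 - 792)*(1/144)) - 43285) = 1/((-112 - 799*1/144) - 43285) = 1/((-112 - 799/144) - 43285) = 1/(-16927/144 - 43285) = 1/(-6249967/144) = -144/6249967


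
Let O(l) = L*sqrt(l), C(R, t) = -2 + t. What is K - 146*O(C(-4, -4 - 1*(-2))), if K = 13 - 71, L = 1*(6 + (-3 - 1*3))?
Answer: -58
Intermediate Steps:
L = 0 (L = 1*(6 + (-3 - 3)) = 1*(6 - 6) = 1*0 = 0)
K = -58
O(l) = 0 (O(l) = 0*sqrt(l) = 0)
K - 146*O(C(-4, -4 - 1*(-2))) = -58 - 146*0 = -58 + 0 = -58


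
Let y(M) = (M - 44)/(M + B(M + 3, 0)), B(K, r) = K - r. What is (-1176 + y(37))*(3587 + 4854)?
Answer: -109201217/11 ≈ -9.9274e+6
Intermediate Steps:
y(M) = (-44 + M)/(3 + 2*M) (y(M) = (M - 44)/(M + ((M + 3) - 1*0)) = (-44 + M)/(M + ((3 + M) + 0)) = (-44 + M)/(M + (3 + M)) = (-44 + M)/(3 + 2*M))
(-1176 + y(37))*(3587 + 4854) = (-1176 + (-44 + 37)/(3 + 2*37))*(3587 + 4854) = (-1176 - 7/(3 + 74))*8441 = (-1176 - 7/77)*8441 = (-1176 + (1/77)*(-7))*8441 = (-1176 - 1/11)*8441 = -12937/11*8441 = -109201217/11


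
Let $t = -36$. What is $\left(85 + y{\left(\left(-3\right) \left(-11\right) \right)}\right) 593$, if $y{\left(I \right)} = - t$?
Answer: $71753$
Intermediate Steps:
$y{\left(I \right)} = 36$ ($y{\left(I \right)} = \left(-1\right) \left(-36\right) = 36$)
$\left(85 + y{\left(\left(-3\right) \left(-11\right) \right)}\right) 593 = \left(85 + 36\right) 593 = 121 \cdot 593 = 71753$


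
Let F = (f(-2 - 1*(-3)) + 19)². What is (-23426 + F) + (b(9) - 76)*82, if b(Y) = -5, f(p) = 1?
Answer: -29668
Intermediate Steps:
F = 400 (F = (1 + 19)² = 20² = 400)
(-23426 + F) + (b(9) - 76)*82 = (-23426 + 400) + (-5 - 76)*82 = -23026 - 81*82 = -23026 - 6642 = -29668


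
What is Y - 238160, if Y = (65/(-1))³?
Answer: -512785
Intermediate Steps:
Y = -274625 (Y = (65*(-1))³ = (-65)³ = -274625)
Y - 238160 = -274625 - 238160 = -512785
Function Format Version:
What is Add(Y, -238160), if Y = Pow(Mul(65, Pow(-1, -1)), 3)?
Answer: -512785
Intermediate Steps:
Y = -274625 (Y = Pow(Mul(65, -1), 3) = Pow(-65, 3) = -274625)
Add(Y, -238160) = Add(-274625, -238160) = -512785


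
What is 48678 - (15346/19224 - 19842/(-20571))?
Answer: 3208225674623/65909484 ≈ 48676.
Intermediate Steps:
48678 - (15346/19224 - 19842/(-20571)) = 48678 - (15346*(1/19224) - 19842*(-1/20571)) = 48678 - (7673/9612 + 6614/6857) = 48678 - 1*116187529/65909484 = 48678 - 116187529/65909484 = 3208225674623/65909484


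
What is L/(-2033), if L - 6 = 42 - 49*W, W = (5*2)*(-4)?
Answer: -2008/2033 ≈ -0.98770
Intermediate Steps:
W = -40 (W = 10*(-4) = -40)
L = 2008 (L = 6 + (42 - 49*(-40)) = 6 + (42 + 1960) = 6 + 2002 = 2008)
L/(-2033) = 2008/(-2033) = 2008*(-1/2033) = -2008/2033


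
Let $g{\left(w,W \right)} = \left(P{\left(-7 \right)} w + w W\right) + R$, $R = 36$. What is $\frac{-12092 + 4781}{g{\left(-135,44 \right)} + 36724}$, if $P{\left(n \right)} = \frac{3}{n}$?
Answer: $- \frac{51177}{216145} \approx -0.23677$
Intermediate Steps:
$g{\left(w,W \right)} = 36 - \frac{3 w}{7} + W w$ ($g{\left(w,W \right)} = \left(\frac{3}{-7} w + w W\right) + 36 = \left(3 \left(- \frac{1}{7}\right) w + W w\right) + 36 = \left(- \frac{3 w}{7} + W w\right) + 36 = 36 - \frac{3 w}{7} + W w$)
$\frac{-12092 + 4781}{g{\left(-135,44 \right)} + 36724} = \frac{-12092 + 4781}{\left(36 - - \frac{405}{7} + 44 \left(-135\right)\right) + 36724} = - \frac{7311}{\left(36 + \frac{405}{7} - 5940\right) + 36724} = - \frac{7311}{- \frac{40923}{7} + 36724} = - \frac{7311}{\frac{216145}{7}} = \left(-7311\right) \frac{7}{216145} = - \frac{51177}{216145}$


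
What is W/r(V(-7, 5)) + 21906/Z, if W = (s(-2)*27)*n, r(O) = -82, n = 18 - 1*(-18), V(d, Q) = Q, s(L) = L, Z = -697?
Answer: -5382/697 ≈ -7.7217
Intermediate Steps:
n = 36 (n = 18 + 18 = 36)
W = -1944 (W = -2*27*36 = -54*36 = -1944)
W/r(V(-7, 5)) + 21906/Z = -1944/(-82) + 21906/(-697) = -1944*(-1/82) + 21906*(-1/697) = 972/41 - 21906/697 = -5382/697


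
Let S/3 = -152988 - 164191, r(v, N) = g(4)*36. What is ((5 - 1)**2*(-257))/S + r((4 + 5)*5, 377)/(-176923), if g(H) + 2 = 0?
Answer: 796018040/168348780651 ≈ 0.0047284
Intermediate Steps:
g(H) = -2 (g(H) = -2 + 0 = -2)
r(v, N) = -72 (r(v, N) = -2*36 = -72)
S = -951537 (S = 3*(-152988 - 164191) = 3*(-317179) = -951537)
((5 - 1)**2*(-257))/S + r((4 + 5)*5, 377)/(-176923) = ((5 - 1)**2*(-257))/(-951537) - 72/(-176923) = (4**2*(-257))*(-1/951537) - 72*(-1/176923) = (16*(-257))*(-1/951537) + 72/176923 = -4112*(-1/951537) + 72/176923 = 4112/951537 + 72/176923 = 796018040/168348780651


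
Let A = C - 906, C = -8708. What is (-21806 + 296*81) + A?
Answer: -7444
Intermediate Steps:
A = -9614 (A = -8708 - 906 = -9614)
(-21806 + 296*81) + A = (-21806 + 296*81) - 9614 = (-21806 + 23976) - 9614 = 2170 - 9614 = -7444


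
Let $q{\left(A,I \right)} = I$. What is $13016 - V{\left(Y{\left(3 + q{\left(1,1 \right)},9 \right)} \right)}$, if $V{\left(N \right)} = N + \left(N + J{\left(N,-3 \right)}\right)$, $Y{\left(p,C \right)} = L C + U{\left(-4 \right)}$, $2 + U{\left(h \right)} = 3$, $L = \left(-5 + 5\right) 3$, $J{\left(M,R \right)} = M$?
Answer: $13013$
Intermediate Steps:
$L = 0$ ($L = 0 \cdot 3 = 0$)
$U{\left(h \right)} = 1$ ($U{\left(h \right)} = -2 + 3 = 1$)
$Y{\left(p,C \right)} = 1$ ($Y{\left(p,C \right)} = 0 C + 1 = 0 + 1 = 1$)
$V{\left(N \right)} = 3 N$ ($V{\left(N \right)} = N + \left(N + N\right) = N + 2 N = 3 N$)
$13016 - V{\left(Y{\left(3 + q{\left(1,1 \right)},9 \right)} \right)} = 13016 - 3 \cdot 1 = 13016 - 3 = 13013$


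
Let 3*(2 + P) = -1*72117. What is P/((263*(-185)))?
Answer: 24041/48655 ≈ 0.49411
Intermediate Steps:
P = -24041 (P = -2 + (-1*72117)/3 = -2 + (1/3)*(-72117) = -2 - 24039 = -24041)
P/((263*(-185))) = -24041/(263*(-185)) = -24041/(-48655) = -24041*(-1/48655) = 24041/48655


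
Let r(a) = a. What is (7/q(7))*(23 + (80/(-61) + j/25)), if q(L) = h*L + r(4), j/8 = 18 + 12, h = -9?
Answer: -66801/17995 ≈ -3.7122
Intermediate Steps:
j = 240 (j = 8*(18 + 12) = 8*30 = 240)
q(L) = 4 - 9*L (q(L) = -9*L + 4 = 4 - 9*L)
(7/q(7))*(23 + (80/(-61) + j/25)) = (7/(4 - 9*7))*(23 + (80/(-61) + 240/25)) = (7/(4 - 63))*(23 + (80*(-1/61) + 240*(1/25))) = (7/(-59))*(23 + (-80/61 + 48/5)) = (7*(-1/59))*(23 + 2528/305) = -7/59*9543/305 = -66801/17995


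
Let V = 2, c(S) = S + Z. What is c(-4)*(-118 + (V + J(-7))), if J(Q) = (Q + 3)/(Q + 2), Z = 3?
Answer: 576/5 ≈ 115.20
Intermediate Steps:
c(S) = 3 + S (c(S) = S + 3 = 3 + S)
J(Q) = (3 + Q)/(2 + Q)
c(-4)*(-118 + (V + J(-7))) = (3 - 4)*(-118 + (2 + (3 - 7)/(2 - 7))) = -(-118 + (2 - 4/(-5))) = -(-118 + (2 - 1/5*(-4))) = -(-118 + (2 + 4/5)) = -(-118 + 14/5) = -1*(-576/5) = 576/5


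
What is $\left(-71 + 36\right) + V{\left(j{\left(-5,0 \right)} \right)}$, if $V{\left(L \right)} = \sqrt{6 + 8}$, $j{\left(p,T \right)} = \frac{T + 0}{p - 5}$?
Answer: $-35 + \sqrt{14} \approx -31.258$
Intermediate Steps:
$j{\left(p,T \right)} = \frac{T}{-5 + p}$
$V{\left(L \right)} = \sqrt{14}$
$\left(-71 + 36\right) + V{\left(j{\left(-5,0 \right)} \right)} = \left(-71 + 36\right) + \sqrt{14} = -35 + \sqrt{14}$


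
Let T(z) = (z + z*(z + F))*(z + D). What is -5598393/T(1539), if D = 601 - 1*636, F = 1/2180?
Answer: -1017041395/647563786488 ≈ -0.0015706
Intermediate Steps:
F = 1/2180 ≈ 0.00045872
D = -35 (D = 601 - 636 = -35)
T(z) = (-35 + z)*(z + z*(1/2180 + z)) (T(z) = (z + z*(z + 1/2180))*(z - 35) = (z + z*(1/2180 + z))*(-35 + z) = (-35 + z)*(z + z*(1/2180 + z)))
-5598393/T(1539) = -5598393*2180/(1539*(-76335 - 74119*1539 + 2180*1539²)) = -5598393*2180/(1539*(-76335 - 114069141 + 2180*2368521)) = -5598393*2180/(1539*(-76335 - 114069141 + 5163375780)) = -5598393/((1/2180)*1539*5049230304) = -5598393/1942691359464/545 = -5598393*545/1942691359464 = -1017041395/647563786488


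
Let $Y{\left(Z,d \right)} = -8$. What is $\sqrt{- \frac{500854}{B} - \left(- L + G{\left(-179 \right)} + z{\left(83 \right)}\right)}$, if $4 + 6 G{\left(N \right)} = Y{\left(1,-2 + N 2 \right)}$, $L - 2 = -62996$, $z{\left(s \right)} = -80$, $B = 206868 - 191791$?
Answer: $\frac{i \sqrt{14308451101006}}{15077} \approx 250.89 i$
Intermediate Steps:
$B = 15077$
$L = -62994$ ($L = 2 - 62996 = -62994$)
$G{\left(N \right)} = -2$ ($G{\left(N \right)} = - \frac{2}{3} + \frac{1}{6} \left(-8\right) = - \frac{2}{3} - \frac{4}{3} = -2$)
$\sqrt{- \frac{500854}{B} - \left(- L + G{\left(-179 \right)} + z{\left(83 \right)}\right)} = \sqrt{- \frac{500854}{15077} - 62912} = \sqrt{- \frac{949025078}{15077}} = \frac{i \sqrt{14308451101006}}{15077}$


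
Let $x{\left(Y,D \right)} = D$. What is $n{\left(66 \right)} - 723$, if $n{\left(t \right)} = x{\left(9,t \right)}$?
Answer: $-657$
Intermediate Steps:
$n{\left(t \right)} = t$
$n{\left(66 \right)} - 723 = 66 - 723 = -657$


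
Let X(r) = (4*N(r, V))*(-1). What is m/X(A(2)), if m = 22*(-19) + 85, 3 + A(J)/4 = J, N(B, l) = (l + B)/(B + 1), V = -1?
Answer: 999/20 ≈ 49.950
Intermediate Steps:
N(B, l) = (B + l)/(1 + B)
A(J) = -12 + 4*J
X(r) = -4*(-1 + r)/(1 + r) (X(r) = (4*((r - 1)/(1 + r)))*(-1) = (4*((-1 + r)/(1 + r)))*(-1) = (4*(-1 + r)/(1 + r))*(-1) = -4*(-1 + r)/(1 + r))
m = -333 (m = -418 + 85 = -333)
m/X(A(2)) = -333*(1 + (-12 + 4*2))/(4*(1 - (-12 + 4*2))) = -333*(1 + (-12 + 8))/(4*(1 - (-12 + 8))) = -333*(1 - 4)/(4*(1 - 1*(-4))) = -333*(-3/(4*(1 + 4))) = -333/(4*(-1/3)*5) = -333/(-20/3) = -333*(-3/20) = 999/20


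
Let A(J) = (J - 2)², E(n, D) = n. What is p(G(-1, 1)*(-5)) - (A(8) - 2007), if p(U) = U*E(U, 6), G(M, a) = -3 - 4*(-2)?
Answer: 2596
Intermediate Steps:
G(M, a) = 5 (G(M, a) = -3 + 8 = 5)
A(J) = (-2 + J)²
p(U) = U² (p(U) = U*U = U²)
p(G(-1, 1)*(-5)) - (A(8) - 2007) = (5*(-5))² - ((-2 + 8)² - 2007) = (-25)² - (6² - 2007) = 625 - (36 - 2007) = 625 - 1*(-1971) = 625 + 1971 = 2596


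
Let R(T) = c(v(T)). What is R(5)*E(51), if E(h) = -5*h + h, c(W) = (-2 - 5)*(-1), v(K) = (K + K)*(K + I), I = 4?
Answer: -1428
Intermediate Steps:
v(K) = 2*K*(4 + K) (v(K) = (K + K)*(K + 4) = (2*K)*(4 + K) = 2*K*(4 + K))
c(W) = 7 (c(W) = -7*(-1) = 7)
R(T) = 7
E(h) = -4*h
R(5)*E(51) = 7*(-4*51) = 7*(-204) = -1428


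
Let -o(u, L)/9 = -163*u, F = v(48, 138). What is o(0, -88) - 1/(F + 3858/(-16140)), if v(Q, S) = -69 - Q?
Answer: 2690/315373 ≈ 0.0085296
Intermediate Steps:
F = -117 (F = -69 - 1*48 = -69 - 48 = -117)
o(u, L) = 1467*u (o(u, L) = -(-1467)*u = 1467*u)
o(0, -88) - 1/(F + 3858/(-16140)) = 1467*0 - 1/(-117 + 3858/(-16140)) = 0 - 1/(-117 + 3858*(-1/16140)) = 0 - 1/(-117 - 643/2690) = 0 - 1/(-315373/2690) = 0 - 1*(-2690/315373) = 0 + 2690/315373 = 2690/315373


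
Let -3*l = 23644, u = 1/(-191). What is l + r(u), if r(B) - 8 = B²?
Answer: -861681217/109443 ≈ -7873.3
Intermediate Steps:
u = -1/191 ≈ -0.0052356
r(B) = 8 + B²
l = -23644/3 (l = -⅓*23644 = -23644/3 ≈ -7881.3)
l + r(u) = -23644/3 + (8 + (-1/191)²) = -23644/3 + (8 + 1/36481) = -23644/3 + 291849/36481 = -861681217/109443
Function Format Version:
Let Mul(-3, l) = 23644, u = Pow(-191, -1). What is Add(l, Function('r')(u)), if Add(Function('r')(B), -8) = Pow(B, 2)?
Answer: Rational(-861681217, 109443) ≈ -7873.3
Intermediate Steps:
u = Rational(-1, 191) ≈ -0.0052356
Function('r')(B) = Add(8, Pow(B, 2))
l = Rational(-23644, 3) (l = Mul(Rational(-1, 3), 23644) = Rational(-23644, 3) ≈ -7881.3)
Add(l, Function('r')(u)) = Add(Rational(-23644, 3), Add(8, Pow(Rational(-1, 191), 2))) = Add(Rational(-23644, 3), Add(8, Rational(1, 36481))) = Add(Rational(-23644, 3), Rational(291849, 36481)) = Rational(-861681217, 109443)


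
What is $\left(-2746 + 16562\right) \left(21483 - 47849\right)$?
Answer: $-364272656$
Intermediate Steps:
$\left(-2746 + 16562\right) \left(21483 - 47849\right) = 13816 \left(-26366\right) = -364272656$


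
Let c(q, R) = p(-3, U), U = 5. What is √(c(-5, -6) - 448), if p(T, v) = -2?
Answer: 15*I*√2 ≈ 21.213*I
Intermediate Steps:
c(q, R) = -2
√(c(-5, -6) - 448) = √(-2 - 448) = √(-450) = 15*I*√2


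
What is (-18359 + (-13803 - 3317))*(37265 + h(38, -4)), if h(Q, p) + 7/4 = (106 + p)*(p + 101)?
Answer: -6692368291/4 ≈ -1.6731e+9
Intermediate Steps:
h(Q, p) = -7/4 + (101 + p)*(106 + p) (h(Q, p) = -7/4 + (106 + p)*(p + 101) = -7/4 + (106 + p)*(101 + p) = -7/4 + (101 + p)*(106 + p))
(-18359 + (-13803 - 3317))*(37265 + h(38, -4)) = (-18359 + (-13803 - 3317))*(37265 + (42817/4 + (-4)**2 + 207*(-4))) = (-18359 - 17120)*(37265 + (42817/4 + 16 - 828)) = -35479*(37265 + 39569/4) = -35479*188629/4 = -6692368291/4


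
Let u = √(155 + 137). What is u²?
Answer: 292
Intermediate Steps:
u = 2*√73 (u = √292 = 2*√73 ≈ 17.088)
u² = (2*√73)² = 292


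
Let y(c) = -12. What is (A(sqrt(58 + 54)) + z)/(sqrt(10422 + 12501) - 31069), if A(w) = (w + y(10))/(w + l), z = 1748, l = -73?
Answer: 4*(-31904 + 1749*sqrt(7))/((73 - 4*sqrt(7))*(31069 - 9*sqrt(283))) ≈ -0.056538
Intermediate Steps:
A(w) = (-12 + w)/(-73 + w) (A(w) = (w - 12)/(w - 73) = (-12 + w)/(-73 + w))
(A(sqrt(58 + 54)) + z)/(sqrt(10422 + 12501) - 31069) = ((-12 + sqrt(58 + 54))/(-73 + sqrt(58 + 54)) + 1748)/(sqrt(10422 + 12501) - 31069) = ((-12 + sqrt(112))/(-73 + sqrt(112)) + 1748)/(sqrt(22923) - 31069) = ((-12 + 4*sqrt(7))/(-73 + 4*sqrt(7)) + 1748)/(9*sqrt(283) - 31069) = (1748 + (-12 + 4*sqrt(7))/(-73 + 4*sqrt(7)))/(-31069 + 9*sqrt(283))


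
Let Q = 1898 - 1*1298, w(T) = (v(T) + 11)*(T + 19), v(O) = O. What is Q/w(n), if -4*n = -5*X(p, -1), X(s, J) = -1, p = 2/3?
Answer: 3200/923 ≈ 3.4670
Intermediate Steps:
p = 2/3 (p = 2*(1/3) = 2/3 ≈ 0.66667)
n = -5/4 (n = -(-5)*(-1)/4 = -1/4*5 = -5/4 ≈ -1.2500)
w(T) = (11 + T)*(19 + T) (w(T) = (T + 11)*(T + 19) = (11 + T)*(19 + T))
Q = 600 (Q = 1898 - 1298 = 600)
Q/w(n) = 600/(209 + (-5/4)**2 + 30*(-5/4)) = 600/(209 + 25/16 - 75/2) = 600/(2769/16) = 600*(16/2769) = 3200/923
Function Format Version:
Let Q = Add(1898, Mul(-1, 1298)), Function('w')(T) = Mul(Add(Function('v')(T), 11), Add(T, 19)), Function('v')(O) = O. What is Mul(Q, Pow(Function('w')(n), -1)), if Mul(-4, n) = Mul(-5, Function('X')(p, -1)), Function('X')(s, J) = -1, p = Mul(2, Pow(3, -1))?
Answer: Rational(3200, 923) ≈ 3.4670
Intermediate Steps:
p = Rational(2, 3) (p = Mul(2, Rational(1, 3)) = Rational(2, 3) ≈ 0.66667)
n = Rational(-5, 4) (n = Mul(Rational(-1, 4), Mul(-5, -1)) = Mul(Rational(-1, 4), 5) = Rational(-5, 4) ≈ -1.2500)
Function('w')(T) = Mul(Add(11, T), Add(19, T)) (Function('w')(T) = Mul(Add(T, 11), Add(T, 19)) = Mul(Add(11, T), Add(19, T)))
Q = 600 (Q = Add(1898, -1298) = 600)
Mul(Q, Pow(Function('w')(n), -1)) = Mul(600, Pow(Add(209, Pow(Rational(-5, 4), 2), Mul(30, Rational(-5, 4))), -1)) = Mul(600, Pow(Add(209, Rational(25, 16), Rational(-75, 2)), -1)) = Mul(600, Pow(Rational(2769, 16), -1)) = Mul(600, Rational(16, 2769)) = Rational(3200, 923)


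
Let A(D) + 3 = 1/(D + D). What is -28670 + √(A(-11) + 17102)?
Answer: -28670 + √8275894/22 ≈ -28539.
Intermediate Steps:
A(D) = -3 + 1/(2*D) (A(D) = -3 + 1/(D + D) = -3 + 1/(2*D))
-28670 + √(A(-11) + 17102) = -28670 + √((-3 + (½)/(-11)) + 17102) = -28670 + √((-3 + (½)*(-1/11)) + 17102) = -28670 + √((-3 - 1/22) + 17102) = -28670 + √(-67/22 + 17102) = -28670 + √(376177/22) = -28670 + √8275894/22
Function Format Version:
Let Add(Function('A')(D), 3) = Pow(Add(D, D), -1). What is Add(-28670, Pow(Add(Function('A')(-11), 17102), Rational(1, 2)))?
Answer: Add(-28670, Mul(Rational(1, 22), Pow(8275894, Rational(1, 2)))) ≈ -28539.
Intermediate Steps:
Function('A')(D) = Add(-3, Mul(Rational(1, 2), Pow(D, -1))) (Function('A')(D) = Add(-3, Pow(Add(D, D), -1)) = Add(-3, Pow(Mul(2, D), -1)) = Add(-3, Mul(Rational(1, 2), Pow(D, -1))))
Add(-28670, Pow(Add(Function('A')(-11), 17102), Rational(1, 2))) = Add(-28670, Pow(Add(Add(-3, Mul(Rational(1, 2), Pow(-11, -1))), 17102), Rational(1, 2))) = Add(-28670, Pow(Add(Add(-3, Mul(Rational(1, 2), Rational(-1, 11))), 17102), Rational(1, 2))) = Add(-28670, Pow(Add(Add(-3, Rational(-1, 22)), 17102), Rational(1, 2))) = Add(-28670, Pow(Add(Rational(-67, 22), 17102), Rational(1, 2))) = Add(-28670, Pow(Rational(376177, 22), Rational(1, 2))) = Add(-28670, Mul(Rational(1, 22), Pow(8275894, Rational(1, 2))))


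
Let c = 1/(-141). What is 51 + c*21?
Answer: 2390/47 ≈ 50.851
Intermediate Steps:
c = -1/141 ≈ -0.0070922
51 + c*21 = 51 - 1/141*21 = 51 - 7/47 = 2390/47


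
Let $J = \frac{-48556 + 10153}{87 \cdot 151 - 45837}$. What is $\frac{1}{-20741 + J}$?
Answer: $- \frac{10900}{226064099} \approx -4.8216 \cdot 10^{-5}$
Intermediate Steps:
$J = \frac{12801}{10900}$ ($J = - \frac{38403}{13137 - 45837} = - \frac{38403}{-32700} = \left(-38403\right) \left(- \frac{1}{32700}\right) = \frac{12801}{10900} \approx 1.1744$)
$\frac{1}{-20741 + J} = \frac{1}{-20741 + \frac{12801}{10900}} = \frac{1}{- \frac{226064099}{10900}} = - \frac{10900}{226064099}$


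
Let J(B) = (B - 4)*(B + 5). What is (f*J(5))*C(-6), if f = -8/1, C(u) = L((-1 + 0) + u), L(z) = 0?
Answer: 0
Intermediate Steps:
J(B) = (-4 + B)*(5 + B)
C(u) = 0
f = -8 (f = -8*1 = -8)
(f*J(5))*C(-6) = -8*(-20 + 5 + 5**2)*0 = -8*(-20 + 5 + 25)*0 = -8*10*0 = -80*0 = 0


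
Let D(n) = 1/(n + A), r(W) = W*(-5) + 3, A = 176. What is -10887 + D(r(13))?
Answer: -1241117/114 ≈ -10887.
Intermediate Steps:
r(W) = 3 - 5*W (r(W) = -5*W + 3 = 3 - 5*W)
D(n) = 1/(176 + n) (D(n) = 1/(n + 176) = 1/(176 + n))
-10887 + D(r(13)) = -10887 + 1/(176 + (3 - 5*13)) = -10887 + 1/(176 + (3 - 65)) = -10887 + 1/(176 - 62) = -10887 + 1/114 = -1241117/114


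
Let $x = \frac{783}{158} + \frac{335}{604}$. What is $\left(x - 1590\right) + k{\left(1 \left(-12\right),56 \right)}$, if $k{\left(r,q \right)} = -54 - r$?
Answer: $- \frac{77609581}{47716} \approx -1626.5$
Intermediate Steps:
$x = \frac{262931}{47716}$ ($x = 783 \cdot \frac{1}{158} + 335 \cdot \frac{1}{604} = \frac{783}{158} + \frac{335}{604} = \frac{262931}{47716} \approx 5.5103$)
$\left(x - 1590\right) + k{\left(1 \left(-12\right),56 \right)} = \left(\frac{262931}{47716} - 1590\right) - \left(54 + 1 \left(-12\right)\right) = - \frac{75605509}{47716} - 42 = - \frac{77609581}{47716}$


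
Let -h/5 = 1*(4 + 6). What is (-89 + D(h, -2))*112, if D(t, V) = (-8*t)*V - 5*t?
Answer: -71568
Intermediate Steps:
h = -50 (h = -5*(4 + 6) = -5*10 = -50)
D(t, V) = -5*t - 8*V*t (D(t, V) = -8*V*t - 5*t = -5*t - 8*V*t)
(-89 + D(h, -2))*112 = (-89 - 1*(-50)*(5 + 8*(-2)))*112 = (-89 - 1*(-50)*(5 - 16))*112 = (-89 - 1*(-50)*(-11))*112 = (-89 - 550)*112 = -639*112 = -71568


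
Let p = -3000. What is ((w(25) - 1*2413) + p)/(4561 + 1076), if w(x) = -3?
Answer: -5416/5637 ≈ -0.96079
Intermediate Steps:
((w(25) - 1*2413) + p)/(4561 + 1076) = ((-3 - 1*2413) - 3000)/(4561 + 1076) = ((-3 - 2413) - 3000)/5637 = (-2416 - 3000)*(1/5637) = -5416*1/5637 = -5416/5637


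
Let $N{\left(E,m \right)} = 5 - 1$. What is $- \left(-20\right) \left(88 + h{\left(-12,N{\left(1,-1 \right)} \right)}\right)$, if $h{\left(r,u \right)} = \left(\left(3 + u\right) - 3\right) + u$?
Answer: $1920$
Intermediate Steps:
$N{\left(E,m \right)} = 4$
$h{\left(r,u \right)} = 2 u$ ($h{\left(r,u \right)} = u + u = 2 u$)
$- \left(-20\right) \left(88 + h{\left(-12,N{\left(1,-1 \right)} \right)}\right) = - \left(-20\right) \left(88 + 2 \cdot 4\right) = - \left(-20\right) \left(88 + 8\right) = - \left(-20\right) 96 = \left(-1\right) \left(-1920\right) = 1920$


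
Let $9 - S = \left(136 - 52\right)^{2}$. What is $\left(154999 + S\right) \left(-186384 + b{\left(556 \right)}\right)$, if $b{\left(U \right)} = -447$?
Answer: $-27642020112$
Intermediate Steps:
$S = -7047$ ($S = 9 - \left(136 - 52\right)^{2} = 9 - 84^{2} = 9 - 7056 = -7047$)
$\left(154999 + S\right) \left(-186384 + b{\left(556 \right)}\right) = \left(154999 - 7047\right) \left(-186384 - 447\right) = 147952 \left(-186831\right) = -27642020112$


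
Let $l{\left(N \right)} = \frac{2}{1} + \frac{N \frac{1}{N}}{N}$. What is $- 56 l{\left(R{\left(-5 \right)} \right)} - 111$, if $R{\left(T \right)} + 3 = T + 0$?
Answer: $-216$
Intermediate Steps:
$R{\left(T \right)} = -3 + T$ ($R{\left(T \right)} = -3 + \left(T + 0\right) = -3 + T$)
$l{\left(N \right)} = 2 + \frac{1}{N}$ ($l{\left(N \right)} = 2 \cdot 1 + 1 \frac{1}{N} = 2 + \frac{1}{N}$)
$- 56 l{\left(R{\left(-5 \right)} \right)} - 111 = - 56 \left(2 + \frac{1}{-3 - 5}\right) - 111 = - 56 \left(2 + \frac{1}{-8}\right) - 111 = - 56 \left(2 - \frac{1}{8}\right) - 111 = \left(-56\right) \frac{15}{8} - 111 = -105 - 111 = -216$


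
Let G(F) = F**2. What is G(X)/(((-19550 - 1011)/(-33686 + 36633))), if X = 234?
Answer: -161365932/20561 ≈ -7848.2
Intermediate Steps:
G(X)/(((-19550 - 1011)/(-33686 + 36633))) = 234**2/(((-19550 - 1011)/(-33686 + 36633))) = 54756/((-20561/2947)) = 54756/((-20561*1/2947)) = 54756/(-20561/2947) = 54756*(-2947/20561) = -161365932/20561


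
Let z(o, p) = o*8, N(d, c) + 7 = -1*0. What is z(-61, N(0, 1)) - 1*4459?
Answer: -4947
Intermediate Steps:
N(d, c) = -7 (N(d, c) = -7 - 1*0 = -7 + 0 = -7)
z(o, p) = 8*o
z(-61, N(0, 1)) - 1*4459 = 8*(-61) - 1*4459 = -488 - 4459 = -4947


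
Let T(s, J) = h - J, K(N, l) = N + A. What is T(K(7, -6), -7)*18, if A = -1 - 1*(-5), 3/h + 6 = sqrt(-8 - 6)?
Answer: 2988/25 - 27*I*sqrt(14)/25 ≈ 119.52 - 4.041*I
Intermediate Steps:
h = 3/(-6 + I*sqrt(14)) (h = 3/(-6 + sqrt(-8 - 6)) = 3/(-6 + sqrt(-14)) = 3/(-6 + I*sqrt(14)) ≈ -0.36 - 0.2245*I)
A = 4 (A = -1 + 5 = 4)
K(N, l) = 4 + N (K(N, l) = N + 4 = 4 + N)
T(s, J) = -9/25 - J - 3*I*sqrt(14)/50 (T(s, J) = (-9/25 - 3*I*sqrt(14)/50) - J = -9/25 - J - 3*I*sqrt(14)/50)
T(K(7, -6), -7)*18 = (-9/25 - 1*(-7) - 3*I*sqrt(14)/50)*18 = (-9/25 + 7 - 3*I*sqrt(14)/50)*18 = (166/25 - 3*I*sqrt(14)/50)*18 = 2988/25 - 27*I*sqrt(14)/25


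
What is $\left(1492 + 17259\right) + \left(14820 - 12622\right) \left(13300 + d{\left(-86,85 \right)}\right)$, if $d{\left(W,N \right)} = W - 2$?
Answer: $29058727$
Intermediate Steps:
$d{\left(W,N \right)} = -2 + W$
$\left(1492 + 17259\right) + \left(14820 - 12622\right) \left(13300 + d{\left(-86,85 \right)}\right) = \left(1492 + 17259\right) + \left(14820 - 12622\right) \left(13300 - 88\right) = 18751 + 2198 \left(13300 - 88\right) = 18751 + 2198 \cdot 13212 = 18751 + 29039976 = 29058727$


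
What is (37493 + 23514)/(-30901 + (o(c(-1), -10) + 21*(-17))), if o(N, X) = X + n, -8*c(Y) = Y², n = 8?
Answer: -61007/31260 ≈ -1.9516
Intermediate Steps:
c(Y) = -Y²/8
o(N, X) = 8 + X (o(N, X) = X + 8 = 8 + X)
(37493 + 23514)/(-30901 + (o(c(-1), -10) + 21*(-17))) = (37493 + 23514)/(-30901 + ((8 - 10) + 21*(-17))) = 61007/(-30901 + (-2 - 357)) = 61007/(-30901 - 359) = 61007/(-31260) = 61007*(-1/31260) = -61007/31260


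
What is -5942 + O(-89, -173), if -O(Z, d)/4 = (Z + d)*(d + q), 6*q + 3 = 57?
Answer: -177814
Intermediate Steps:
q = 9 (q = -1/2 + (1/6)*57 = -1/2 + 19/2 = 9)
O(Z, d) = -4*(9 + d)*(Z + d) (O(Z, d) = -4*(Z + d)*(d + 9) = -4*(Z + d)*(9 + d) = -4*(9 + d)*(Z + d))
-5942 + O(-89, -173) = -5942 + (-36*(-89) - 36*(-173) - 4*(-173)**2 - 4*(-89)*(-173)) = -5942 + (3204 + 6228 - 4*29929 - 61588) = -5942 + (3204 + 6228 - 119716 - 61588) = -5942 - 171872 = -177814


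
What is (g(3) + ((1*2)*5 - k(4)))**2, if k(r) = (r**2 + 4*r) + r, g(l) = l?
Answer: 529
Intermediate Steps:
k(r) = r**2 + 5*r
(g(3) + ((1*2)*5 - k(4)))**2 = (3 + ((1*2)*5 - 4*(5 + 4)))**2 = (3 + (2*5 - 4*9))**2 = (3 + (10 - 1*36))**2 = (3 + (10 - 36))**2 = (3 - 26)**2 = (-23)**2 = 529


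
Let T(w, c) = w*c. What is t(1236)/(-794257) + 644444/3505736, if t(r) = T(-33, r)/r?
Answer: 127992461849/696113839538 ≈ 0.18387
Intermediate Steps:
T(w, c) = c*w
t(r) = -33 (t(r) = (r*(-33))/r = (-33*r)/r = -33)
t(1236)/(-794257) + 644444/3505736 = -33/(-794257) + 644444/3505736 = -33*(-1/794257) + 644444*(1/3505736) = 33/794257 + 161111/876434 = 127992461849/696113839538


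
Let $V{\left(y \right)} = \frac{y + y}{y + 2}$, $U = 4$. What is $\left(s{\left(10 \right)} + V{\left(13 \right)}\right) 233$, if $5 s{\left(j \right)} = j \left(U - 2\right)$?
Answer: $\frac{20038}{15} \approx 1335.9$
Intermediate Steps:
$V{\left(y \right)} = \frac{2 y}{2 + y}$
$s{\left(j \right)} = \frac{2 j}{5}$ ($s{\left(j \right)} = \frac{j \left(4 - 2\right)}{5} = \frac{j 2}{5} = \frac{2 j}{5}$)
$\left(s{\left(10 \right)} + V{\left(13 \right)}\right) 233 = \left(\frac{2}{5} \cdot 10 + 2 \cdot 13 \frac{1}{2 + 13}\right) 233 = \left(4 + 2 \cdot 13 \cdot \frac{1}{15}\right) 233 = \left(4 + \frac{26}{15}\right) 233 = \frac{86}{15} \cdot 233 = \frac{20038}{15}$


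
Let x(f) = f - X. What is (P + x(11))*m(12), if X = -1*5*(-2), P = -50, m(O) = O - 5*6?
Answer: 882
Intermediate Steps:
m(O) = -30 + O (m(O) = O - 30 = -30 + O)
X = 10 (X = -5*(-2) = 10)
x(f) = -10 + f (x(f) = f - 1*10 = f - 10 = -10 + f)
(P + x(11))*m(12) = (-50 + (-10 + 11))*(-30 + 12) = (-50 + 1)*(-18) = -49*(-18) = 882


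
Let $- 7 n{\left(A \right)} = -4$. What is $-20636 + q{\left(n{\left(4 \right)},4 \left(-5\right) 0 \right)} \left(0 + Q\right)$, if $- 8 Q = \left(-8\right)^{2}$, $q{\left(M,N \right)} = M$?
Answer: $- \frac{144484}{7} \approx -20641.0$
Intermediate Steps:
$n{\left(A \right)} = \frac{4}{7}$ ($n{\left(A \right)} = \left(- \frac{1}{7}\right) \left(-4\right) = \frac{4}{7}$)
$Q = -8$ ($Q = - \frac{\left(-8\right)^{2}}{8} = \left(- \frac{1}{8}\right) 64 = -8$)
$-20636 + q{\left(n{\left(4 \right)},4 \left(-5\right) 0 \right)} \left(0 + Q\right) = -20636 + \frac{4 \left(0 - 8\right)}{7} = -20636 + \frac{4}{7} \left(-8\right) = -20636 - \frac{32}{7} = - \frac{144484}{7}$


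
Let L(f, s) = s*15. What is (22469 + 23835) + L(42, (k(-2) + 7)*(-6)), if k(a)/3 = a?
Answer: 46214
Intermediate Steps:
k(a) = 3*a
L(f, s) = 15*s
(22469 + 23835) + L(42, (k(-2) + 7)*(-6)) = (22469 + 23835) + 15*((3*(-2) + 7)*(-6)) = 46304 + 15*((-6 + 7)*(-6)) = 46304 + 15*(1*(-6)) = 46304 + 15*(-6) = 46304 - 90 = 46214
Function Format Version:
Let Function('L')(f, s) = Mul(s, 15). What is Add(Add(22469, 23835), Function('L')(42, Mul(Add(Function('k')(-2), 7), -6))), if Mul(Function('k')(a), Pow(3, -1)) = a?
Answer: 46214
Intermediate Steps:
Function('k')(a) = Mul(3, a)
Function('L')(f, s) = Mul(15, s)
Add(Add(22469, 23835), Function('L')(42, Mul(Add(Function('k')(-2), 7), -6))) = Add(Add(22469, 23835), Mul(15, Mul(Add(Mul(3, -2), 7), -6))) = Add(46304, Mul(15, Mul(Add(-6, 7), -6))) = Add(46304, Mul(15, Mul(1, -6))) = Add(46304, Mul(15, -6)) = Add(46304, -90) = 46214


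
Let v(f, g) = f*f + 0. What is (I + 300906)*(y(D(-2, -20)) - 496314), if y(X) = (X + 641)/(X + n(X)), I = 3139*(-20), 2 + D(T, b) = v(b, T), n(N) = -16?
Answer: -22573262398267/191 ≈ -1.1818e+11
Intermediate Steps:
v(f, g) = f**2 (v(f, g) = f**2 + 0 = f**2)
D(T, b) = -2 + b**2
I = -62780
y(X) = (641 + X)/(-16 + X) (y(X) = (X + 641)/(X - 16) = (641 + X)/(-16 + X))
(I + 300906)*(y(D(-2, -20)) - 496314) = (-62780 + 300906)*((641 + (-2 + (-20)**2))/(-16 + (-2 + (-20)**2)) - 496314) = 238126*((641 + (-2 + 400))/(-16 + (-2 + 400)) - 496314) = 238126*((641 + 398)/(-16 + 398) - 496314) = 238126*(1039/382 - 496314) = 238126*(-189590909/382) = -22573262398267/191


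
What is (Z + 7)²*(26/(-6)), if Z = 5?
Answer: -624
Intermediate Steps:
(Z + 7)²*(26/(-6)) = (5 + 7)²*(26/(-6)) = 12²*(26*(-⅙)) = 144*(-13/3) = -624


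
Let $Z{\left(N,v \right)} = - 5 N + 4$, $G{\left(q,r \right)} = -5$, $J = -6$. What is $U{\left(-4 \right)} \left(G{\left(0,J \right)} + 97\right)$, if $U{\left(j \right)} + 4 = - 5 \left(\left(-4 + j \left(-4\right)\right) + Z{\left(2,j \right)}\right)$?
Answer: $-3128$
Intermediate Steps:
$Z{\left(N,v \right)} = 4 - 5 N$
$U{\left(j \right)} = 46 + 20 j$ ($U{\left(j \right)} = -4 - 5 \left(\left(-4 + j \left(-4\right)\right) + \left(4 - 10\right)\right) = -4 - 5 \left(\left(-4 - 4 j\right) + \left(4 - 10\right)\right) = -4 - 5 \left(\left(-4 - 4 j\right) - 6\right) = -4 - 5 \left(-10 - 4 j\right) = -4 + \left(50 + 20 j\right) = 46 + 20 j$)
$U{\left(-4 \right)} \left(G{\left(0,J \right)} + 97\right) = \left(46 + 20 \left(-4\right)\right) \left(-5 + 97\right) = \left(46 - 80\right) 92 = \left(-34\right) 92 = -3128$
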